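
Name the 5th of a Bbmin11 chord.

F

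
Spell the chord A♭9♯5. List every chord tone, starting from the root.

A♭9♯5: dominant ninth sharp five on A♭.
root → A♭
3rd (major 3rd) → C
5th (augmented 5th) → E
7th (minor 7th) → G♭
9th (major 9th) → B♭

A♭ C E G♭ B♭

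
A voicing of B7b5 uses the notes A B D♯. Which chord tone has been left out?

The full B7b5 chord is B, D♯, F, A.
Comparing with the voicing, the diminished 5th (5th) — F — is absent.

F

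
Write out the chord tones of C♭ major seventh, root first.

C♭ major seventh is a major seventh built on Cb.
- root: Cb
- major 3rd: Eb
- perfect 5th: Gb
- major 7th: Bb

Cb, Eb, Gb, Bb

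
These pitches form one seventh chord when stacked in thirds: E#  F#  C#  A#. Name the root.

Arranged so that each adjacent pair is a third by letter name: F# – A# – C# – E#.
The bottom of that stack, F#, is the root (this is F# major seventh).

F#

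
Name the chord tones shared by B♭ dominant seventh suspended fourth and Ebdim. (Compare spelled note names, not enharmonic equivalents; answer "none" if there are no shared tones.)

Eb

B♭ dominant seventh suspended fourth = Bb, Eb, F, Ab.
Ebdim = Eb, Gb, Bbb.
Shared: Eb.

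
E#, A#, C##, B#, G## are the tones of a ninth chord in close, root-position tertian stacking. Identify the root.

Stacking in thirds gives A# – C## – E# – G## – B#, so A# is the root — A# major ninth.

A#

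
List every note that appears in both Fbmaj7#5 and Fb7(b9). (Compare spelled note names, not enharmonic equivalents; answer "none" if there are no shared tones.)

Fbmaj7#5 = Fb, Ab, C, Eb.
Fb7(b9) = Fb, Ab, Cb, Ebb, Gbb.
Shared: Fb, Ab.

Fb – Ab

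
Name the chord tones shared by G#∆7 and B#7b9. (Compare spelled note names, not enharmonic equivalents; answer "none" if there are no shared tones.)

B#, F##

G#∆7: G# B# D# F##
B#7b9: B# D## F## A# C#
Common to both → B#, F##.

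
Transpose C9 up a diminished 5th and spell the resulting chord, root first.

Transposed root: C → Gb (diminished 5th up). So we spell Gb dominant ninth:
- root: Gb
- major 3rd: Bb
- perfect 5th: Db
- minor 7th: Fb
- major 9th: Ab

Gb, Bb, Db, Fb, Ab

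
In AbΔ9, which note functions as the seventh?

G

Root of AbΔ9 = Ab. The 7th is a major 7th: Ab up a major 7th → G.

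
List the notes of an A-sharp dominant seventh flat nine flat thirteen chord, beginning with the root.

Root A#, quality dominant seventh flat nine flat thirteen:
root → A#
3rd (major 3rd) → C##
5th (perfect 5th) → E#
7th (minor 7th) → G#
9th (minor 9th) → B
13th (minor 13th) → F#

A#  C##  E#  G#  B  F#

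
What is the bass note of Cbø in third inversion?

Cbø = Cb–Ebb–Gbb–Bbb. Third inversion → seventh in the bass = Bbb.

Bbb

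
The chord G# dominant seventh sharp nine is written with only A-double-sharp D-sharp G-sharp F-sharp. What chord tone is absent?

The full G# dominant seventh sharp nine chord is G-sharp, B-sharp, D-sharp, F-sharp, A-double-sharp.
Comparing with the voicing, the major 3rd (3rd) — B-sharp — is absent.

B-sharp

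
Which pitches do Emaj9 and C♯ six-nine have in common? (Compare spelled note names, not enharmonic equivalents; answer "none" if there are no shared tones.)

G# D#

Emaj9 = E, G#, B, D#, F#.
C♯ six-nine = C#, E#, G#, A#, D#.
Shared: G#, D#.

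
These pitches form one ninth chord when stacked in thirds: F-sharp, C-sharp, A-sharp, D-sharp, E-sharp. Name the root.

D-sharp

Arranged so that each adjacent pair is a third by letter name: D-sharp – F-sharp – A-sharp – C-sharp – E-sharp.
The bottom of that stack, D-sharp, is the root (this is D-sharp minor ninth).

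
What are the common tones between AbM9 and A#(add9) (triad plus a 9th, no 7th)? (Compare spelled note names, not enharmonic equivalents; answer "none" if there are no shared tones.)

AbM9: Ab C Eb G Bb
A#(add9): A# C## E# B#
Common to both → none.

none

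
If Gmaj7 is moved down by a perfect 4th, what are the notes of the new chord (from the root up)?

D  F#  A  C#

G down a perfect 4th → D. New chord: D major seventh.
root → D
3rd (major 3rd) → F#
5th (perfect 5th) → A
7th (major 7th) → C#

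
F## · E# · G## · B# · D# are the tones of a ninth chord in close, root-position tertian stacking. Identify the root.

E#

Stacking in thirds gives E# – G## – B# – D# – F##, so E# is the root — E# dominant ninth.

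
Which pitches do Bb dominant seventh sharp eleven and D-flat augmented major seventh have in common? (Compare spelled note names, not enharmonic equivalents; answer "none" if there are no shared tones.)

Bb dominant seventh sharp eleven: B-flat D F A-flat E
D-flat augmented major seventh: D-flat F A C
Common to both → F.

F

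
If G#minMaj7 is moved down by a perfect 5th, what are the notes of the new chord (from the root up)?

C# E G# B#

G# down a perfect 5th → C#. New chord: C# minor-major seventh.
Root: C#
Minor 3rd (3rd): E
Perfect 5th (5th): G#
Major 7th (7th): B#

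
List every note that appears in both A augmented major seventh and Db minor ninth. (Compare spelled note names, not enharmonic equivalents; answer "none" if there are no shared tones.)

none

A augmented major seventh: A C# E# G#
Db minor ninth: Db Fb Ab Cb Eb
Common to both → none.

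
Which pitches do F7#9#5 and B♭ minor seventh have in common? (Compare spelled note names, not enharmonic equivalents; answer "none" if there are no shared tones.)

F7#9#5 = F, A, C#, Eb, G#.
B♭ minor seventh = Bb, Db, F, Ab.
Shared: F.

F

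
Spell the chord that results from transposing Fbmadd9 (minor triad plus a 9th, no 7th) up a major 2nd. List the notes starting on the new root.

Gb – Bbb – Db – Ab

A major 2nd up from Fb is Gb, so the new chord is Gb minor added-ninth.
root → Gb
3rd (minor 3rd) → Bbb
5th (perfect 5th) → Db
9th (major 9th) → Ab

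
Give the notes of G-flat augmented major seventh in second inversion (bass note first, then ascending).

G-flat augmented major seventh = G-flat–B-flat–D–F; second inversion → fifth (D) lowest.

D, F, G-flat, B-flat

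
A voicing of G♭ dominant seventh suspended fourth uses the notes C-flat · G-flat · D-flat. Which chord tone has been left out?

F-flat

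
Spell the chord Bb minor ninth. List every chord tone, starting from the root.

Bb minor ninth is a minor ninth built on B♭.
- root: B♭
- minor 3rd: D♭
- perfect 5th: F
- minor 7th: A♭
- major 9th: C

B♭ – D♭ – F – A♭ – C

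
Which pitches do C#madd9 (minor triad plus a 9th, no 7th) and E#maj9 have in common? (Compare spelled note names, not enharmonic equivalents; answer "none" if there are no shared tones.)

none

C#madd9: C# E G# D#
E#maj9: E# G## B# D## F##
Common to both → none.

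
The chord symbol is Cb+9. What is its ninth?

Cb+9 is built on Cb; its 9th is a major 9th above the root.
A second above C uses the letter D, and the major 9th above Cb is Db.

Db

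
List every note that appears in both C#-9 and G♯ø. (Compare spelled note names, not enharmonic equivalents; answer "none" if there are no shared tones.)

G#, B

C#-9 = C#, E, G#, B, D#.
G♯ø = G#, B, D, F#.
Shared: G#, B.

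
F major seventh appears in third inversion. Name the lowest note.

E

F major seventh = F–A–C–E. Third inversion → seventh in the bass = E.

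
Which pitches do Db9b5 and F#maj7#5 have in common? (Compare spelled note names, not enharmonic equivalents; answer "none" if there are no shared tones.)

Db9b5 = D♭, F, A𝄫, C♭, E♭.
F#maj7#5 = F♯, A♯, C𝄪, E♯.
Shared: none.

none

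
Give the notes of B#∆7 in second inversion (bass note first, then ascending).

F## A## B# D##

In root position, B#∆7 is B#–D##–F##–A##.
Second inversion puts the fifth (F##) in the bass.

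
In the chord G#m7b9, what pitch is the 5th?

D#

Root of G#m7b9 = G#. The 5th is a perfect 5th: G# up a perfect 5th → D#.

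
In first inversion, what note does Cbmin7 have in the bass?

Cbmin7 = C♭–E𝄫–G♭–B𝄫. First inversion → third in the bass = E𝄫.

E𝄫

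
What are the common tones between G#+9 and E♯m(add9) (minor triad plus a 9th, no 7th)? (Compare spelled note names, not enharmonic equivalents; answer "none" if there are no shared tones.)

G#, B#

G#+9: G# B# D## F# A#
E♯m(add9): E# G# B# F##
Common to both → G#, B#.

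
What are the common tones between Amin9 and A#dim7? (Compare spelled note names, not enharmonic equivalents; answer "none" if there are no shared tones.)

Amin9 = A, C, E, G, B.
A#dim7 = A#, C#, E, G.
Shared: E, G.

E, G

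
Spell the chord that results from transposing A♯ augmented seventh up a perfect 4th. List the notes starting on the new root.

A perfect 4th up from A# is D#, so the new chord is D# augmented seventh.
D# — root
F## — major 3rd
A## — augmented 5th
C# — minor 7th

D#  F##  A##  C#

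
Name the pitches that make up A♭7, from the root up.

Root Ab, quality dominant seventh:
- root: Ab
- major 3rd: C
- perfect 5th: Eb
- minor 7th: Gb

Ab, C, Eb, Gb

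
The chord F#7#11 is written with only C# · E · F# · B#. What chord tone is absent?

A#

The full F#7#11 chord is F#, A#, C#, E, B#.
Comparing with the voicing, the major 3rd (3rd) — A# — is absent.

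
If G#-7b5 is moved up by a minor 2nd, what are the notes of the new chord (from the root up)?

A  C  Eb  G

G# up a minor 2nd → A. New chord: A half-diminished seventh.
root → A
3rd (minor 3rd) → C
5th (diminished 5th) → Eb
7th (minor 7th) → G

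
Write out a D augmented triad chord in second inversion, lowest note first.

A-sharp D F-sharp

In root position, D augmented triad is D–F-sharp–A-sharp.
Second inversion puts the fifth (A-sharp) in the bass.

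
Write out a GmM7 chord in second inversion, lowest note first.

In root position, GmM7 is G–B♭–D–F♯.
Second inversion puts the fifth (D) in the bass.

D, F♯, G, B♭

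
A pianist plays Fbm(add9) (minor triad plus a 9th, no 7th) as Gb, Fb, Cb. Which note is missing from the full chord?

Fbm(add9) = Fb, Abb, Cb, Gb. The voicing lacks the 3rd (minor 3rd), Abb.

Abb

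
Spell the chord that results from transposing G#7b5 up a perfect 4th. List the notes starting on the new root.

G♯ up a perfect 4th → C♯. New chord: C♯ dominant seventh flat five.
- root: C♯
- major 3rd: E♯
- diminished 5th: G
- minor 7th: B

C♯  E♯  G  B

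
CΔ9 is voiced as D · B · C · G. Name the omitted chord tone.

E

CΔ9 = C, E, G, B, D. The voicing lacks the 3rd (major 3rd), E.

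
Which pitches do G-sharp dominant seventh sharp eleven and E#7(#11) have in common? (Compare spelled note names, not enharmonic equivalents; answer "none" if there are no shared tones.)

B#, D#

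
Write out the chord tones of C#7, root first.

C#7 is a dominant seventh built on C♯.
C♯ — root
E♯ — major 3rd
G♯ — perfect 5th
B — minor 7th

C♯, E♯, G♯, B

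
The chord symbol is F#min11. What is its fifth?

C#

Root of F#min11 = F#. The 5th is a perfect 5th: F# up a perfect 5th → C#.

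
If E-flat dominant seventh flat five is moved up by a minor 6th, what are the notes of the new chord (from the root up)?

A minor 6th up from E-flat is C-flat, so the new chord is C-flat dominant seventh flat five.
- root: C-flat
- major 3rd: E-flat
- diminished 5th: G-double-flat
- minor 7th: B-double-flat

C-flat, E-flat, G-double-flat, B-double-flat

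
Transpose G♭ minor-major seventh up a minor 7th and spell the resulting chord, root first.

F-flat – A-double-flat – C-flat – E-flat

A minor 7th up from G-flat is F-flat, so the new chord is F-flat minor-major seventh.
- root: F-flat
- minor 3rd: A-double-flat
- perfect 5th: C-flat
- major 7th: E-flat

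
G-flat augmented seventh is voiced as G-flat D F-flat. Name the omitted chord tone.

B-flat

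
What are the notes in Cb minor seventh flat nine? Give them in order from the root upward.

Cb minor seventh flat nine is a minor seventh flat nine built on C♭.
Root: C♭
Minor 3rd (3rd): E𝄫
Perfect 5th (5th): G♭
Minor 7th (7th): B𝄫
Minor 9th (9th): D𝄫

C♭ E𝄫 G♭ B𝄫 D𝄫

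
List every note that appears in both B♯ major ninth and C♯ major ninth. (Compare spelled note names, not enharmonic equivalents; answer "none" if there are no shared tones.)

B#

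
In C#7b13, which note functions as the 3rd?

E♯

Root of C#7b13 = C♯. The 3rd is a major 3rd: C♯ up a major 3rd → E♯.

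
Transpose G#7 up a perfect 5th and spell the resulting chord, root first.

Transposed root: G# → D# (perfect 5th up). So we spell D# dominant seventh:
- root: D#
- major 3rd: F##
- perfect 5th: A#
- minor 7th: C#

D# F## A# C#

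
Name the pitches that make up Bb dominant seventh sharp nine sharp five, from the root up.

Bb dominant seventh sharp nine sharp five: dominant seventh sharp nine sharp five on Bb.
Root: Bb
Major 3rd (3rd): D
Augmented 5th (5th): F#
Minor 7th (7th): Ab
Augmented 9th (9th): C#

Bb  D  F#  Ab  C#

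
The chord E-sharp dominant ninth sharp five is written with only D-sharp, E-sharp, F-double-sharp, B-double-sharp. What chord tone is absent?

G-double-sharp

The full E-sharp dominant ninth sharp five chord is E-sharp, G-double-sharp, B-double-sharp, D-sharp, F-double-sharp.
Comparing with the voicing, the major 3rd (3rd) — G-double-sharp — is absent.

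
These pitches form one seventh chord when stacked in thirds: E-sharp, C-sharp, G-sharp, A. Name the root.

A

Stacking in thirds gives A – C-sharp – E-sharp – G-sharp, so A is the root — A augmented major seventh.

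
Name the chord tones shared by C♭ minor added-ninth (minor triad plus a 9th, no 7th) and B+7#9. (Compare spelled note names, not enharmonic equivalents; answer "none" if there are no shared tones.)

none

C♭ minor added-ninth = Cb, Ebb, Gb, Db.
B+7#9 = B, D#, F##, A, C##.
Shared: none.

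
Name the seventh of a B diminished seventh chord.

Ab

Root of B diminished seventh = B. The 7th is a diminished 7th: B up a diminished 7th → Ab.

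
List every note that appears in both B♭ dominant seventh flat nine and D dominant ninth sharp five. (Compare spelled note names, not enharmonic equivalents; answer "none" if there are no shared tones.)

D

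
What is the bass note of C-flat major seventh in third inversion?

C-flat major seventh in root position is C-flat–E-flat–G-flat–B-flat.
Third inversion places the seventh in the bass, which is B-flat.

B-flat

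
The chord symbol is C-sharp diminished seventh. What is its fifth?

G

C-sharp diminished seventh is built on C#; its 5th is a diminished 5th above the root.
A fifth above C uses the letter G, and the diminished 5th above C# is G.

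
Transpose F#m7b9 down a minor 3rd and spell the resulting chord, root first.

Transposed root: F# → D# (minor 3rd down). So we spell D# minor seventh flat nine:
root → D#
3rd (minor 3rd) → F#
5th (perfect 5th) → A#
7th (minor 7th) → C#
9th (minor 9th) → E

D# – F# – A# – C# – E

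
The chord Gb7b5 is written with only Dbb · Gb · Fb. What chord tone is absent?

The full Gb7b5 chord is Gb, Bb, Dbb, Fb.
Comparing with the voicing, the major 3rd (3rd) — Bb — is absent.

Bb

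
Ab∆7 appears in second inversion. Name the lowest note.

E♭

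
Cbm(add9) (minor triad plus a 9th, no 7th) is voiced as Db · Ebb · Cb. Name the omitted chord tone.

The full Cbm(add9) chord is Cb, Ebb, Gb, Db.
Comparing with the voicing, the perfect 5th (5th) — Gb — is absent.

Gb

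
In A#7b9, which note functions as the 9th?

B

A#7b9 is built on A#; its 9th is a minor 9th above the root.
A second above A uses the letter B, and the minor 9th above A# is B.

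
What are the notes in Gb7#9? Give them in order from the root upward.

Gb7#9 is a dominant seventh sharp nine built on G♭.
G♭ — root
B♭ — major 3rd
D♭ — perfect 5th
F♭ — minor 7th
A — augmented 9th

G♭, B♭, D♭, F♭, A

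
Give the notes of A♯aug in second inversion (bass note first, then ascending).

E𝄪 A♯ C𝄪

A♯aug = A♯–C𝄪–E𝄪; second inversion → fifth (E𝄪) lowest.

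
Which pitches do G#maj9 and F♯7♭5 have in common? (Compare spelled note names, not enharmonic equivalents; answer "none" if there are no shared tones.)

G#maj9 = G#, B#, D#, F##, A#.
F♯7♭5 = F#, A#, C, E.
Shared: A#.

A#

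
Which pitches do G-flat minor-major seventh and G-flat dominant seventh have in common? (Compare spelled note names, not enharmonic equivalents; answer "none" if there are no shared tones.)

G♭, D♭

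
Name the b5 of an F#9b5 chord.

C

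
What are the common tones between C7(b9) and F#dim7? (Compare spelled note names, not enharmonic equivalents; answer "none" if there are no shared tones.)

C7(b9): C E G Bb Db
F#dim7: F# A C Eb
Common to both → C.

C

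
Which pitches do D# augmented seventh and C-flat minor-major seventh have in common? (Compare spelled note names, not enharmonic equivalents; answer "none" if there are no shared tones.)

D# augmented seventh: D-sharp F-double-sharp A-double-sharp C-sharp
C-flat minor-major seventh: C-flat E-double-flat G-flat B-flat
Common to both → none.

none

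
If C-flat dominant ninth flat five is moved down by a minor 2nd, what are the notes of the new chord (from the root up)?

A minor 2nd down from C-flat is B-flat, so the new chord is B-flat dominant ninth flat five.
Root: B-flat
Major 3rd (3rd): D
Diminished 5th (5th): F-flat
Minor 7th (7th): A-flat
Major 9th (9th): C

B-flat  D  F-flat  A-flat  C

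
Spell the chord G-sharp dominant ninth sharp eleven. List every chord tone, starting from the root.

G♯ B♯ D♯ F♯ A♯ C𝄪

G-sharp dominant ninth sharp eleven: dominant ninth sharp eleven on G♯.
Root: G♯
Major 3rd (3rd): B♯
Perfect 5th (5th): D♯
Minor 7th (7th): F♯
Major 9th (9th): A♯
Augmented 11th (11th): C𝄪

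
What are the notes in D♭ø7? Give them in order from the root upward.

D♭  F♭  A𝄫  C♭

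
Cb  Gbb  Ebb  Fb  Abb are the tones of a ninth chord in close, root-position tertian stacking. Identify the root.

Arranged so that each adjacent pair is a third by letter name: Fb – Abb – Cb – Ebb – Gbb.
The bottom of that stack, Fb, is the root (this is Fb minor seventh flat nine).

Fb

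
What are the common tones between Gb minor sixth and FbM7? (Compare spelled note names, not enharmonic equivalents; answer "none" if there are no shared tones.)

Eb

Gb minor sixth = Gb, Bbb, Db, Eb.
FbM7 = Fb, Ab, Cb, Eb.
Shared: Eb.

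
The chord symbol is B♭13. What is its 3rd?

D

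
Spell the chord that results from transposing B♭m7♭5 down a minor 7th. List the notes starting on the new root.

Transposed root: B♭ → C (minor 7th down). So we spell C half-diminished seventh:
- root: C
- minor 3rd: E♭
- diminished 5th: G♭
- minor 7th: B♭

C – E♭ – G♭ – B♭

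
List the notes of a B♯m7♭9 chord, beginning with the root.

B#  D#  F##  A#  C#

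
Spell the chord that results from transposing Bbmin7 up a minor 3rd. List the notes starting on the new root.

Bb up a minor 3rd → Db. New chord: Db minor seventh.
- root: Db
- minor 3rd: Fb
- perfect 5th: Ab
- minor 7th: Cb

Db  Fb  Ab  Cb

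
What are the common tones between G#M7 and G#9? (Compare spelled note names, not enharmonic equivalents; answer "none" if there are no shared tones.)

G#M7: G# B# D# F##
G#9: G# B# D# F# A#
Common to both → G#, B#, D#.

G#, B#, D#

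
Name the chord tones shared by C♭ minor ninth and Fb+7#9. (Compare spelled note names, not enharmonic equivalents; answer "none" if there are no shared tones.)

Ebb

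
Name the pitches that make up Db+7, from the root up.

Root Db, quality augmented seventh:
Root: Db
Major 3rd (3rd): F
Augmented 5th (5th): A
Minor 7th (7th): Cb

Db  F  A  Cb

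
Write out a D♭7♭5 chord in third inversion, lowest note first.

In root position, D♭7♭5 is Db–F–Abb–Cb.
Third inversion puts the seventh (Cb) in the bass.

Cb – Db – F – Abb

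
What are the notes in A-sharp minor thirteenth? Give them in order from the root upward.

A-sharp minor thirteenth: minor thirteenth on A♯.
root → A♯
3rd (minor 3rd) → C♯
5th (perfect 5th) → E♯
7th (minor 7th) → G♯
9th (major 9th) → B♯
11th (perfect 11th) → D♯
13th (major 13th) → F𝄪

A♯  C♯  E♯  G♯  B♯  D♯  F𝄪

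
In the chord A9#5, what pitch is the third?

C#

A9#5 is built on A; its 3rd is a major 3rd above the root.
A third above A uses the letter C, and the major 3rd above A is C#.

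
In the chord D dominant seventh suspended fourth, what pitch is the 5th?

A

D dominant seventh suspended fourth is built on D; its 5th is a perfect 5th above the root.
A fifth above D uses the letter A, and the perfect 5th above D is A.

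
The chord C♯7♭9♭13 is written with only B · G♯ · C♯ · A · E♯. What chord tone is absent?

The full C♯7♭9♭13 chord is C♯, E♯, G♯, B, D, A.
Comparing with the voicing, the minor 9th (9th) — D — is absent.

D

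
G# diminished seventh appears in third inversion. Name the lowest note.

G# diminished seventh = G#–B–D–F. Third inversion → seventh in the bass = F.

F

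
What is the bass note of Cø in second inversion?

Cø in root position is C–Eb–Gb–Bb.
Second inversion places the fifth in the bass, which is Gb.

Gb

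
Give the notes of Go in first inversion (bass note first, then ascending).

Bb  Db  G

In root position, Go is G–Bb–Db.
First inversion puts the third (Bb) in the bass.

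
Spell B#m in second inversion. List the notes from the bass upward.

F##  B#  D#

B#m = B#–D#–F##; second inversion → fifth (F##) lowest.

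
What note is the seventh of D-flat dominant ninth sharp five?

Cb

D-flat dominant ninth sharp five is built on Db; its 7th is a minor 7th above the root.
A seventh above D uses the letter C, and the minor 7th above Db is Cb.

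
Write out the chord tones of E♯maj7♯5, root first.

E#, G##, B##, D##

E♯maj7♯5 is an augmented major seventh built on E#.
root → E#
3rd (major 3rd) → G##
5th (augmented 5th) → B##
7th (major 7th) → D##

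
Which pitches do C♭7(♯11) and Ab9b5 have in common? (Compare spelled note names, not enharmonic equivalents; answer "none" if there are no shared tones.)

C♭7(♯11) = Cb, Eb, Gb, Bbb, F.
Ab9b5 = Ab, C, Ebb, Gb, Bb.
Shared: Gb.

Gb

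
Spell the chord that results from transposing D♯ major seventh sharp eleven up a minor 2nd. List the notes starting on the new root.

E, G#, B, D#, A#

D# up a minor 2nd → E. New chord: E major seventh sharp eleven.
Root: E
Major 3rd (3rd): G#
Perfect 5th (5th): B
Major 7th (7th): D#
Augmented 11th (11th): A#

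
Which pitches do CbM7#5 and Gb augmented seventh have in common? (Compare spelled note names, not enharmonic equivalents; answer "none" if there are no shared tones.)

Bb

CbM7#5: Cb Eb G Bb
Gb augmented seventh: Gb Bb D Fb
Common to both → Bb.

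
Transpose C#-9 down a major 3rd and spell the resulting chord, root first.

A, C, E, G, B

Transposed root: C♯ → A (major 3rd down). So we spell A minor ninth:
root → A
3rd (minor 3rd) → C
5th (perfect 5th) → E
7th (minor 7th) → G
9th (major 9th) → B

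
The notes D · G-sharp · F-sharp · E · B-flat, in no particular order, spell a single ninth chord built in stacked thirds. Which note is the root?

E

Arranged so that each adjacent pair is a third by letter name: E – G-sharp – B-flat – D – F-sharp.
The bottom of that stack, E, is the root (this is E dominant ninth flat five).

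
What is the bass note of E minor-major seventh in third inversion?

D-sharp

E minor-major seventh = E–G–B–D-sharp. Third inversion → seventh in the bass = D-sharp.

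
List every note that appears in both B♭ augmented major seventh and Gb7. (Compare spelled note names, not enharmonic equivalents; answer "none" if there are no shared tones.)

B♭ augmented major seventh: B♭ D F♯ A
Gb7: G♭ B♭ D♭ F♭
Common to both → B♭.

B♭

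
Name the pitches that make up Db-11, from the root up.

Db, Fb, Ab, Cb, Eb, Gb

Db-11 is a minor eleventh built on Db.
Root: Db
Minor 3rd (3rd): Fb
Perfect 5th (5th): Ab
Minor 7th (7th): Cb
Major 9th (9th): Eb
Perfect 11th (11th): Gb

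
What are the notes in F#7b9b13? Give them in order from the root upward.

F# A# C# E G D

Root F#, quality dominant seventh flat nine flat thirteen:
F# — root
A# — major 3rd
C# — perfect 5th
E — minor 7th
G — minor 9th
D — minor 13th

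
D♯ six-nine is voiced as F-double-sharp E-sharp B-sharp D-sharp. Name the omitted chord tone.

A-sharp

The full D♯ six-nine chord is D-sharp, F-double-sharp, A-sharp, B-sharp, E-sharp.
Comparing with the voicing, the perfect 5th (5th) — A-sharp — is absent.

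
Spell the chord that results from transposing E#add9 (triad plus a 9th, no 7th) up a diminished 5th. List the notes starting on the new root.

A diminished 5th up from E# is B, so the new chord is B added-ninth.
root → B
3rd (major 3rd) → D#
5th (perfect 5th) → F#
9th (major 9th) → C#

B – D# – F# – C#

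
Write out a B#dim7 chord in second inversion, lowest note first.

B#dim7 = B#–D#–F#–A; second inversion → fifth (F#) lowest.

F#, A, B#, D#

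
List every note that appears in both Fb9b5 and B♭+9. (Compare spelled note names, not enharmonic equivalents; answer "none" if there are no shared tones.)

Fb9b5: Fb Ab Cbb Ebb Gb
B♭+9: Bb D F# Ab C
Common to both → Ab.

Ab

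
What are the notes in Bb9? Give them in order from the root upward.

B♭ D F A♭ C

Bb9: dominant ninth on B♭.
root → B♭
3rd (major 3rd) → D
5th (perfect 5th) → F
7th (minor 7th) → A♭
9th (major 9th) → C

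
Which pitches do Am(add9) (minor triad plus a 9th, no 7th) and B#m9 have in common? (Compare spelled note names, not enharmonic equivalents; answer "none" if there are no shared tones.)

none

Am(add9): A C E B
B#m9: B# D# F## A# C##
Common to both → none.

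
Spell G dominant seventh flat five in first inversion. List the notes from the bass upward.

B  D-flat  F  G

G dominant seventh flat five = G–B–D-flat–F; first inversion → third (B) lowest.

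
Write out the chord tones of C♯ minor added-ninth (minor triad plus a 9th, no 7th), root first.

C♯ minor added-ninth: minor added-ninth on C-sharp.
Root: C-sharp
Minor 3rd (3rd): E
Perfect 5th (5th): G-sharp
Major 9th (9th): D-sharp

C-sharp – E – G-sharp – D-sharp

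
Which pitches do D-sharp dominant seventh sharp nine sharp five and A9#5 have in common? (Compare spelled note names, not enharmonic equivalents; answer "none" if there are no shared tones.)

D-sharp dominant seventh sharp nine sharp five = D#, F##, A##, C#, E##.
A9#5 = A, C#, E#, G, B.
Shared: C#.

C#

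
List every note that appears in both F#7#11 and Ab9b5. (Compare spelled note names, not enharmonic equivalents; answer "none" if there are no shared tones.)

none

F#7#11 = F♯, A♯, C♯, E, B♯.
Ab9b5 = A♭, C, E𝄫, G♭, B♭.
Shared: none.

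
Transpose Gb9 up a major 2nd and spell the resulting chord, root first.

Ab, C, Eb, Gb, Bb

A major 2nd up from Gb is Ab, so the new chord is Ab dominant ninth.
Root: Ab
Major 3rd (3rd): C
Perfect 5th (5th): Eb
Minor 7th (7th): Gb
Major 9th (9th): Bb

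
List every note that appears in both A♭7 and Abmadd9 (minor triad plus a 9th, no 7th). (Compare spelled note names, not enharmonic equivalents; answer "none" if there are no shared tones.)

Ab, Eb

A♭7 = Ab, C, Eb, Gb.
Abmadd9 = Ab, Cb, Eb, Bb.
Shared: Ab, Eb.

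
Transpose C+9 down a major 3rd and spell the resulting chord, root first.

A major 3rd down from C is Ab, so the new chord is Ab dominant ninth sharp five.
Ab — root
C — major 3rd
E — augmented 5th
Gb — minor 7th
Bb — major 9th

Ab C E Gb Bb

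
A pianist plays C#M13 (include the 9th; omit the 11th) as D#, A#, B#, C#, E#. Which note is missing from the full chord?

The full C#M13 chord is C#, E#, G#, B#, D#, A#.
Comparing with the voicing, the perfect 5th (5th) — G# — is absent.

G#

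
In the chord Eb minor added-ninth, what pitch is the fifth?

Root of Eb minor added-ninth = E-flat. The 5th is a perfect 5th: E-flat up a perfect 5th → B-flat.

B-flat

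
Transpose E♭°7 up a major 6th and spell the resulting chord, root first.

Transposed root: E♭ → C (major 6th up). So we spell C diminished seventh:
- root: C
- minor 3rd: E♭
- diminished 5th: G♭
- diminished 7th: B𝄫

C, E♭, G♭, B𝄫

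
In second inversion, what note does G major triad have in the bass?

D

G major triad = G–B–D. Second inversion → fifth in the bass = D.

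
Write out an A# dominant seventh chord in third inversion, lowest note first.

G-sharp – A-sharp – C-double-sharp – E-sharp

A# dominant seventh = A-sharp–C-double-sharp–E-sharp–G-sharp; third inversion → seventh (G-sharp) lowest.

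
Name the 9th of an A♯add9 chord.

B♯

Root of A♯add9 = A♯. The 9th is a major 9th: A♯ up a major 9th → B♯.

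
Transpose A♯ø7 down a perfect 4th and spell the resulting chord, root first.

E#, G#, B, D#

Transposed root: A# → E# (perfect 4th down). So we spell E# half-diminished seventh:
- root: E#
- minor 3rd: G#
- diminished 5th: B
- minor 7th: D#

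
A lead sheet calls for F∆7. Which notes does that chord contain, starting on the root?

Root F, quality major seventh:
- root: F
- major 3rd: A
- perfect 5th: C
- major 7th: E

F  A  C  E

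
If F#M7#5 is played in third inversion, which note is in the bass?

F#M7#5 in root position is F♯–A♯–C𝄪–E♯.
Third inversion places the seventh in the bass, which is E♯.

E♯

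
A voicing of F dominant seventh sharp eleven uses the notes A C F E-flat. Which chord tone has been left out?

B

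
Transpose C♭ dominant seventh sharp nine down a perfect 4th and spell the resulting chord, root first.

G♭, B♭, D♭, F♭, A

A perfect 4th down from C♭ is G♭, so the new chord is G♭ dominant seventh sharp nine.
G♭ — root
B♭ — major 3rd
D♭ — perfect 5th
F♭ — minor 7th
A — augmented 9th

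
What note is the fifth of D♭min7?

D♭min7 is built on Db; its 5th is a perfect 5th above the root.
A fifth above D uses the letter A, and the perfect 5th above Db is Ab.

Ab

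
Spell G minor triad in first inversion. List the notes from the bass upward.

Bb – D – G

G minor triad = G–Bb–D; first inversion → third (Bb) lowest.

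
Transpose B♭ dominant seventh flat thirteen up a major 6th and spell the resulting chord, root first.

A major 6th up from B-flat is G, so the new chord is G dominant seventh flat thirteen.
Root: G
Major 3rd (3rd): B
Perfect 5th (5th): D
Minor 7th (7th): F
Minor 13th (13th): E-flat

G – B – D – F – E-flat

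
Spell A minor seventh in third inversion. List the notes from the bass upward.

G, A, C, E

A minor seventh = A–C–E–G; third inversion → seventh (G) lowest.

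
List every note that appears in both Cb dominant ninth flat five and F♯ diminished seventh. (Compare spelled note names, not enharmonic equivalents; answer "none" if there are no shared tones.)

Cb dominant ninth flat five: C-flat E-flat G-double-flat B-double-flat D-flat
F♯ diminished seventh: F-sharp A C E-flat
Common to both → E-flat.

E-flat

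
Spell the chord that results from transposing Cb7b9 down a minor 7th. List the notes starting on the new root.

Transposed root: Cb → Db (minor 7th down). So we spell Db dominant seventh flat nine:
Db — root
F — major 3rd
Ab — perfect 5th
Cb — minor 7th
Ebb — minor 9th

Db, F, Ab, Cb, Ebb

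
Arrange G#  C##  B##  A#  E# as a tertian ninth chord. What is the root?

A#

Stacking in thirds gives A# – C## – E# – G# – B##, so A# is the root — A# dominant seventh sharp nine.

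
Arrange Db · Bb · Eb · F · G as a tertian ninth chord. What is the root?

Eb

Stacking in thirds gives Eb – G – Bb – Db – F, so Eb is the root — Eb dominant ninth.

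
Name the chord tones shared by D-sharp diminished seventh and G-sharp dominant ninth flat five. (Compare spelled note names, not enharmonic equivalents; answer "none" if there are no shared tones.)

F-sharp

D-sharp diminished seventh = D-sharp, F-sharp, A, C.
G-sharp dominant ninth flat five = G-sharp, B-sharp, D, F-sharp, A-sharp.
Shared: F-sharp.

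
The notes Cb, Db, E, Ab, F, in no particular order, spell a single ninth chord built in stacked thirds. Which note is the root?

Db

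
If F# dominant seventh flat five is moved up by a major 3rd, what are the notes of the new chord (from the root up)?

A#  C##  E  G#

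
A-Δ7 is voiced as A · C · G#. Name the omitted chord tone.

The full A-Δ7 chord is A, C, E, G#.
Comparing with the voicing, the perfect 5th (5th) — E — is absent.

E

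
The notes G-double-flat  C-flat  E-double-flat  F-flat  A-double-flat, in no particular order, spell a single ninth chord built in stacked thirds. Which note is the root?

F-flat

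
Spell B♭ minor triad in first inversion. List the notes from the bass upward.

Db  F  Bb

B♭ minor triad = Bb–Db–F; first inversion → third (Db) lowest.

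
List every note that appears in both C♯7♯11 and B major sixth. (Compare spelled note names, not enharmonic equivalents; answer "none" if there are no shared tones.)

C♯7♯11 = C#, E#, G#, B, F##.
B major sixth = B, D#, F#, G#.
Shared: G#, B.

G# – B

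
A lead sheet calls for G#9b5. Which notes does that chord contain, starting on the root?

G#  B#  D  F#  A#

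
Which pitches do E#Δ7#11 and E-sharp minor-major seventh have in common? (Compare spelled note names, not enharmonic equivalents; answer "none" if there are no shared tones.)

E#, B#, D##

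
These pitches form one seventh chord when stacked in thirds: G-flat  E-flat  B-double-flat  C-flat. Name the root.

C-flat

Arranged so that each adjacent pair is a third by letter name: C-flat – E-flat – G-flat – B-double-flat.
The bottom of that stack, C-flat, is the root (this is C-flat dominant seventh).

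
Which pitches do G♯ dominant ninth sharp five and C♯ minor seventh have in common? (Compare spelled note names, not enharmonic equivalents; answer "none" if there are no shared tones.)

G♯ dominant ninth sharp five: G-sharp B-sharp D-double-sharp F-sharp A-sharp
C♯ minor seventh: C-sharp E G-sharp B
Common to both → G-sharp.

G-sharp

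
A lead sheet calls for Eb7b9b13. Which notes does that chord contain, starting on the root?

Eb, G, Bb, Db, Fb, Cb

Eb7b9b13: dominant seventh flat nine flat thirteen on Eb.
Root: Eb
Major 3rd (3rd): G
Perfect 5th (5th): Bb
Minor 7th (7th): Db
Minor 9th (9th): Fb
Minor 13th (13th): Cb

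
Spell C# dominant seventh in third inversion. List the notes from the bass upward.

C# dominant seventh = C#–E#–G#–B; third inversion → seventh (B) lowest.

B – C# – E# – G#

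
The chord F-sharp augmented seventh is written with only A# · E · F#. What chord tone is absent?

The full F-sharp augmented seventh chord is F#, A#, C##, E.
Comparing with the voicing, the augmented 5th (5th) — C## — is absent.

C##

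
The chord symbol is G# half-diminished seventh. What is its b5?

D

G# half-diminished seventh is built on G♯; its 5th is a diminished 5th above the root.
A fifth above G uses the letter D, and the diminished 5th above G♯ is D.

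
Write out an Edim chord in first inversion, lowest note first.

G – Bb – E

Edim = E–G–Bb; first inversion → third (G) lowest.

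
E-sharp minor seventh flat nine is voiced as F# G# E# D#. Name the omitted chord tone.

B#

The full E-sharp minor seventh flat nine chord is E#, G#, B#, D#, F#.
Comparing with the voicing, the perfect 5th (5th) — B# — is absent.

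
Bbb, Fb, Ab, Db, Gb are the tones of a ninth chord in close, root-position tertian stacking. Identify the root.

Gb

Stacking in thirds gives Gb – Bbb – Db – Fb – Ab, so Gb is the root — Gb minor ninth.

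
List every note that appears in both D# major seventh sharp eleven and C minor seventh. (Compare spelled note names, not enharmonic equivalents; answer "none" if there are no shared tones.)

none

D# major seventh sharp eleven = D#, F##, A#, C##, G##.
C minor seventh = C, Eb, G, Bb.
Shared: none.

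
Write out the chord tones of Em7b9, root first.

E  G  B  D  F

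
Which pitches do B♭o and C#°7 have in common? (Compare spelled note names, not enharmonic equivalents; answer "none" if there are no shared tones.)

Bb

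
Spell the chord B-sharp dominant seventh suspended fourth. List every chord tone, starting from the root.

B# – E# – F## – A#

B-sharp dominant seventh suspended fourth is a dominant seventh suspended fourth built on B#.
Root: B#
Perfect 4th (4th): E#
Perfect 5th (5th): F##
Minor 7th (7th): A#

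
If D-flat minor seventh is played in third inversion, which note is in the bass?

D-flat minor seventh in root position is D-flat–F-flat–A-flat–C-flat.
Third inversion places the seventh in the bass, which is C-flat.

C-flat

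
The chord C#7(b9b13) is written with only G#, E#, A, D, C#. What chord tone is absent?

C#7(b9b13) = C#, E#, G#, B, D, A. The voicing lacks the 7th (minor 7th), B.

B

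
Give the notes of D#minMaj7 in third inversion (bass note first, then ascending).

C##  D#  F#  A#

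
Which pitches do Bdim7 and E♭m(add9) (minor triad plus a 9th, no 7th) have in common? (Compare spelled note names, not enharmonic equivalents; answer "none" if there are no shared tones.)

Bdim7 = B, D, F, A♭.
E♭m(add9) = E♭, G♭, B♭, F.
Shared: F.

F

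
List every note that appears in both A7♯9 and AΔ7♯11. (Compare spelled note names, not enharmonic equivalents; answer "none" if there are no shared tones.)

A7♯9: A C# E G B#
AΔ7♯11: A C# E G# D#
Common to both → A, C#, E.

A C# E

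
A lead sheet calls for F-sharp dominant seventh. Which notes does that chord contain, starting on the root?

F-sharp dominant seventh is a dominant seventh built on F#.
root → F#
3rd (major 3rd) → A#
5th (perfect 5th) → C#
7th (minor 7th) → E

F#, A#, C#, E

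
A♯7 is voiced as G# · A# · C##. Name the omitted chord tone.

E#

The full A♯7 chord is A#, C##, E#, G#.
Comparing with the voicing, the perfect 5th (5th) — E# — is absent.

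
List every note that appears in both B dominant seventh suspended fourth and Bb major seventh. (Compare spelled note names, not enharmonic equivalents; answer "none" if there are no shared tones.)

A

B dominant seventh suspended fourth = B, E, F-sharp, A.
Bb major seventh = B-flat, D, F, A.
Shared: A.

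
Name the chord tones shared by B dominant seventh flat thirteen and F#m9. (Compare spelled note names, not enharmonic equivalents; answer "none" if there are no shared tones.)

B dominant seventh flat thirteen: B D# F# A G
F#m9: F# A C# E G#
Common to both → F#, A.

F#  A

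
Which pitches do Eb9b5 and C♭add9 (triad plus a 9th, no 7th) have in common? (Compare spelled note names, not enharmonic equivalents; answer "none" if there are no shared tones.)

Eb9b5 = E♭, G, B𝄫, D♭, F.
C♭add9 = C♭, E♭, G♭, D♭.
Shared: E♭, D♭.

E♭ – D♭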